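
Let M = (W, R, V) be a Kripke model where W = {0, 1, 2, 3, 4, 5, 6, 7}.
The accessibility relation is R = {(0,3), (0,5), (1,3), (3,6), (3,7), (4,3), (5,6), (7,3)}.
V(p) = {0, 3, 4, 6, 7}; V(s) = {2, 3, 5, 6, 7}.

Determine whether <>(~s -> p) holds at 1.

At 1: <>(~s -> p) requires ~s -> p at some successor in {3}.
  ~s -> p holds at 3, so <>(~s -> p) is true at 1.

Yes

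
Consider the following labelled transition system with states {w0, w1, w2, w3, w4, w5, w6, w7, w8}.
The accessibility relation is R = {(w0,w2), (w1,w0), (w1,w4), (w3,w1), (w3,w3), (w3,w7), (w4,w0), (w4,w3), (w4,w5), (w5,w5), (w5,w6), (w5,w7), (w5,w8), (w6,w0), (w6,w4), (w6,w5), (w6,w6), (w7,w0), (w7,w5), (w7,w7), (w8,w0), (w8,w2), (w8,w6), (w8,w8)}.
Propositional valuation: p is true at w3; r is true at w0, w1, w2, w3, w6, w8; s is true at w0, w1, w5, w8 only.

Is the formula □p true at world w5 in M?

No

At w5: □p requires p at every successor {w5, w6, w7, w8}.
  p fails at w5, so □p is false at w5.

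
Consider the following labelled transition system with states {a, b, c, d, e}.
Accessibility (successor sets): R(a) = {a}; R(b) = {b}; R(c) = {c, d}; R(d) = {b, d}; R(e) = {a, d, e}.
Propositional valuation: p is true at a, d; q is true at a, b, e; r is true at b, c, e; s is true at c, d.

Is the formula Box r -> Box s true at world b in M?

No

At b: Box r is true, Box s is false, so Box r -> Box s is false.
  At b: Box r requires r at every successor {b}.
    At b: r is true.
  So Box r is true at b.
  At b: Box s requires s at every successor {b}.
    s fails at b, so Box s is false at b.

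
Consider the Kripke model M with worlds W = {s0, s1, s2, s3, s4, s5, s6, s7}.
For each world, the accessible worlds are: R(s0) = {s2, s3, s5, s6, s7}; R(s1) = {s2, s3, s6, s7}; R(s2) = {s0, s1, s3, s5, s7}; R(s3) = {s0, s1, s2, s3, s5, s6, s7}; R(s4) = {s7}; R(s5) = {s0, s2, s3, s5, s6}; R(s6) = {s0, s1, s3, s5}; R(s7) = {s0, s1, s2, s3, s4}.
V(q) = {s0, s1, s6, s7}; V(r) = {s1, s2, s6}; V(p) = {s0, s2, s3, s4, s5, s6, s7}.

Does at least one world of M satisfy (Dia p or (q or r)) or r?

Let φ = (Dia p or (q or r)) or r. Evaluate φ at each world:
  s0 (successors {s2, s3, s5, s6, s7}): φ is true.
  s1 (successors {s2, s3, s6, s7}): φ is true.
  s2 (successors {s0, s1, s3, s5, s7}): φ is true.
  s3 (successors {s0, s1, s2, s3, s5, s6, s7}): φ is true.
  s4 (successors {s7}): φ is true.
  s5 (successors {s0, s2, s3, s5, s6}): φ is true.
  s6 (successors {s0, s1, s3, s5}): φ is true.
  s7 (successors {s0, s1, s2, s3, s4}): φ is true.
Detail at s0 (witness):
  At s0: Dia p or (q or r) is true, r is false, so (Dia p or (q or r)) or r is true.
    At s0: Dia p is true, q or r is true, so Dia p or (q or r) is true.
      At s0: Dia p requires p at some successor in {s2, s3, s5, s6, s7}.
        p holds at s2, so Dia p is true at s0.

Yes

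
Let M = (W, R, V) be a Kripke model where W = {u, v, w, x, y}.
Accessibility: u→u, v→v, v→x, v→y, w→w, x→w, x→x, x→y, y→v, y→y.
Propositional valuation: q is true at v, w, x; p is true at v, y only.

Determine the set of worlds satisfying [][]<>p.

Let φ = [][]<>p. Evaluate φ at each world:
  u (successors {u}): φ is false.
  v (successors {v, x, y}): φ is false.
  w (successors {w}): φ is false.
  x (successors {w, x, y}): φ is false.
  y (successors {v, y}): φ is true.
For instance, at u:
  At u: [][]<>p requires []<>p at every successor {u}.
    []<>p fails at u, so [][]<>p is false at u.
      At u: []<>p requires <>p at every successor {u}.
        <>p fails at u, so []<>p is false at u.
Satisfying worlds: {y}

y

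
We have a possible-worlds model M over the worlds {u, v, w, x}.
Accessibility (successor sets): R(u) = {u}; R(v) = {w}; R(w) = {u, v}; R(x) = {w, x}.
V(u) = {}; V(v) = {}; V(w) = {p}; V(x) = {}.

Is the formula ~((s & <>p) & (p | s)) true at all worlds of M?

Recall that <>ψ holds at a world iff ψ holds at some accessible world.
Let φ = ~((s & <>p) & (p | s)). Evaluate φ at each world:
  u (successors {u}): φ is true.
  v (successors {w}): φ is true.
  w (successors {u, v}): φ is true.
  x (successors {w, x}): φ is true.
For instance, at w:
  At w: (s & <>p) & (p | s) is false, so ~((s & <>p) & (p | s)) is true.
    At w: s & <>p is false, p | s is true, so (s & <>p) & (p | s) is false.
      At w: s is false, <>p is false, so s & <>p is false.

Yes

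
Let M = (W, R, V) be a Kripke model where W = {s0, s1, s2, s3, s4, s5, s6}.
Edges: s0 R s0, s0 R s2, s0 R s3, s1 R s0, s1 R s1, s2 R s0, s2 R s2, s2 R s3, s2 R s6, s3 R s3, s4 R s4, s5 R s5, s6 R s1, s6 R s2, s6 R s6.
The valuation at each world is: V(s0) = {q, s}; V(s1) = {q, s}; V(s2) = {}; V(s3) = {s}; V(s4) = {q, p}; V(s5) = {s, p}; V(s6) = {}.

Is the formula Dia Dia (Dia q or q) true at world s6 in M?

At s6: Dia Dia (Dia q or q) requires Dia (Dia q or q) at some successor in {s1, s2, s6}.
  Dia (Dia q or q) holds at s1, so Dia Dia (Dia q or q) is true at s6.
    At s1: Dia (Dia q or q) requires Dia q or q at some successor in {s0, s1}.
      Dia q or q holds at s0, so Dia (Dia q or q) is true at s1.

Yes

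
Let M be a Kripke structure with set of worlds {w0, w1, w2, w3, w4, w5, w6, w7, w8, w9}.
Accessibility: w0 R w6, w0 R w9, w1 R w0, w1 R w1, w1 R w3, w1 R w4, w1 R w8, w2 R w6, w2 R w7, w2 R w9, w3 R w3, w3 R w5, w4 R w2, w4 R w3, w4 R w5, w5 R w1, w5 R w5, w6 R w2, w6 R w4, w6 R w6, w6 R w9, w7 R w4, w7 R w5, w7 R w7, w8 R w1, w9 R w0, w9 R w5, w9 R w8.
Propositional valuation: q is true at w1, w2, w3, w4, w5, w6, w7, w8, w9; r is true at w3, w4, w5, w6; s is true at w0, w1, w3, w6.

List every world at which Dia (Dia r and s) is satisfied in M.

Let φ = Dia (Dia r and s). Evaluate φ at each world:
  w0 (successors {w6, w9}): φ is true.
  w1 (successors {w0, w1, w3, w4, w8}): φ is true.
  w2 (successors {w6, w7, w9}): φ is true.
  w3 (successors {w3, w5}): φ is true.
  w4 (successors {w2, w3, w5}): φ is true.
  w5 (successors {w1, w5}): φ is true.
  w6 (successors {w2, w4, w6, w9}): φ is true.
  w7 (successors {w4, w5, w7}): φ is false.
  w8 (successors {w1}): φ is true.
  w9 (successors {w0, w5, w8}): φ is true.
For instance, at w1:
  At w1: Dia (Dia r and s) requires Dia r and s at some successor in {w0, w1, w3, w4, w8}.
    Dia r and s holds at w0, so Dia (Dia r and s) is true at w1.
      At w0: Dia r is true, s is true, so Dia r and s is true.
Satisfying worlds: {w0, w1, w2, w3, w4, w5, w6, w8, w9}

w0, w1, w2, w3, w4, w5, w6, w8, w9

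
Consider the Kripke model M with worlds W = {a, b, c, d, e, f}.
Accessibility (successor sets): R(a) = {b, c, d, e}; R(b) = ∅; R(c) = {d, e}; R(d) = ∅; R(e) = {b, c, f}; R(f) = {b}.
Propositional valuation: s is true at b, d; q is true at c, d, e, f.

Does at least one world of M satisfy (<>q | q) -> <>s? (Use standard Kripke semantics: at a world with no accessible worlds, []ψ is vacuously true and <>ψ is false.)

Recall that <>ψ holds at a world iff ψ holds at some accessible world.
Let φ = (<>q | q) -> <>s. Evaluate φ at each world:
  a (successors {b, c, d, e}): φ is true.
  b (successors ∅): φ is true.
  c (successors {d, e}): φ is true.
  d (successors ∅): φ is false.
  e (successors {b, c, f}): φ is true.
  f (successors {b}): φ is true.
Detail at a (witness):
  At a: <>q | q is true, <>s is true, so (<>q | q) -> <>s is true.
    At a: <>q is true, q is false, so <>q | q is true.
      At a: <>q requires q at some successor in {b, c, d, e}.
        q holds at c, so <>q is true at a.
    At a: <>s requires s at some successor in {b, c, d, e}.
      s holds at b, so <>s is true at a.

Yes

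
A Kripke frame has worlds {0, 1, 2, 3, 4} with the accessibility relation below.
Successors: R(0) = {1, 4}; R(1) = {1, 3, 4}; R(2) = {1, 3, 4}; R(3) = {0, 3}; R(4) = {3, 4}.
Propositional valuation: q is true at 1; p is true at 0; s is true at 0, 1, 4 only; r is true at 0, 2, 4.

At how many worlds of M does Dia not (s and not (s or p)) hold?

Let φ = Dia not (s and not (s or p)). Evaluate φ at each world:
  0 (successors {1, 4}): φ is true.
  1 (successors {1, 3, 4}): φ is true.
  2 (successors {1, 3, 4}): φ is true.
  3 (successors {0, 3}): φ is true.
  4 (successors {3, 4}): φ is true.
For instance, at 1:
  At 1: Dia not (s and not (s or p)) requires not (s and not (s or p)) at some successor in {1, 3, 4}.
    not (s and not (s or p)) holds at 1, so Dia not (s and not (s or p)) is true at 1.
Satisfying worlds: {0, 1, 2, 3, 4}

5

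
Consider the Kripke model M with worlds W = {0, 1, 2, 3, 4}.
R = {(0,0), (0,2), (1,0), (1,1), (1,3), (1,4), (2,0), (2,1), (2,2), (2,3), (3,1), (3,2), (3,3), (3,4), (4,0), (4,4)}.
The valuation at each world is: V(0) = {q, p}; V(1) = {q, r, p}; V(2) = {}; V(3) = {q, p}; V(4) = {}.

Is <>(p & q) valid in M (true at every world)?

Recall that <>ψ holds at a world iff ψ holds at some accessible world.
Let φ = <>(p & q). Evaluate φ at each world:
  0 (successors {0, 2}): φ is true.
  1 (successors {0, 1, 3, 4}): φ is true.
  2 (successors {0, 1, 2, 3}): φ is true.
  3 (successors {1, 2, 3, 4}): φ is true.
  4 (successors {0, 4}): φ is true.
For instance, at 2:
  At 2: <>(p & q) requires p & q at some successor in {0, 1, 2, 3}.
    p & q holds at 0, so <>(p & q) is true at 2.

Yes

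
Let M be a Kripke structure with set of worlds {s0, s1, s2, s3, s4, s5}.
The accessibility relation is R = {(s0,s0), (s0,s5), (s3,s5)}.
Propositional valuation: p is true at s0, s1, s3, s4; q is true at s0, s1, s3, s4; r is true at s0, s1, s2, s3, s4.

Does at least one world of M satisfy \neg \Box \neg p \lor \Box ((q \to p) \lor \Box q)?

Yes

Recall that \Box ψ holds at a world iff ψ holds at every accessible world, and \Diamond ψ holds iff ψ holds at some accessible world.
Let φ = \neg \Box \neg p \lor \Box ((q \to p) \lor \Box q). Evaluate φ at each world:
  s0 (successors {s0, s5}): φ is true.
  s1 (successors ∅): φ is true.
  s2 (successors ∅): φ is true.
  s3 (successors {s5}): φ is true.
  s4 (successors ∅): φ is true.
  s5 (successors ∅): φ is true.
Detail at s0 (witness):
  At s0: \neg \Box \neg p is true, \Box ((q \to p) \lor \Box q) is true, so \neg \Box \neg p \lor \Box ((q \to p) \lor \Box q) is true.
    At s0: \Box \neg p is false, so \neg \Box \neg p is true.
      At s0: \Box \neg p requires \neg p at every successor {s0, s5}.
        \neg p fails at s0, so \Box \neg p is false at s0.
    At s0: \Box ((q \to p) \lor \Box q) requires (q \to p) \lor \Box q at every successor {s0, s5}.
      At s0: (q \to p) \lor \Box q is true.
      At s5: (q \to p) \lor \Box q is true.
    So \Box ((q \to p) \lor \Box q) is true at s0.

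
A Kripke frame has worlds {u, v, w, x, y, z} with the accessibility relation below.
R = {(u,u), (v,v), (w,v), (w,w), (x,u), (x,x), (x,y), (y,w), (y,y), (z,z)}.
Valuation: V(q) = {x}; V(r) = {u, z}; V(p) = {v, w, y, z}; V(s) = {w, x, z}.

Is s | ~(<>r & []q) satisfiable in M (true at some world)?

Let φ = s | ~(<>r & []q). Evaluate φ at each world:
  u (successors {u}): φ is true.
  v (successors {v}): φ is true.
  w (successors {v, w}): φ is true.
  x (successors {u, x, y}): φ is true.
  y (successors {w, y}): φ is true.
  z (successors {z}): φ is true.
Detail at u (witness):
  At u: s is false, ~(<>r & []q) is true, so s | ~(<>r & []q) is true.
    At u: <>r & []q is false, so ~(<>r & []q) is true.
      At u: <>r is true, []q is false, so <>r & []q is false.

Yes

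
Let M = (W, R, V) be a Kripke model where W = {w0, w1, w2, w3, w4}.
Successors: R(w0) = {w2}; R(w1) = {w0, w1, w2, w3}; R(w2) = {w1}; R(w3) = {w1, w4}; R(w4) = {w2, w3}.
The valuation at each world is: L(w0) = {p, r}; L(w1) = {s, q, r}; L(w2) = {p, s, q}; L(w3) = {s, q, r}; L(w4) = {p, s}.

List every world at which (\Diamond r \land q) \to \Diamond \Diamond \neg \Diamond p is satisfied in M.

w0, w1, w2, w3, w4

Let φ = (\Diamond r \land q) \to \Diamond \Diamond \neg \Diamond p. Evaluate φ at each world:
  w0 (successors {w2}): φ is true.
  w1 (successors {w0, w1, w2, w3}): φ is true.
  w2 (successors {w1}): φ is true.
  w3 (successors {w1, w4}): φ is true.
  w4 (successors {w2, w3}): φ is true.
For instance, at w1:
  At w1: \Diamond r \land q is true, \Diamond \Diamond \neg \Diamond p is true, so (\Diamond r \land q) \to \Diamond \Diamond \neg \Diamond p is true.
    At w1: \Diamond r is true, q is true, so \Diamond r \land q is true.
      At w1: \Diamond r requires r at some successor in {w0, w1, w2, w3}.
        r holds at w0, so \Diamond r is true at w1.
    At w1: \Diamond \Diamond \neg \Diamond p requires \Diamond \neg \Diamond p at some successor in {w0, w1, w2, w3}.
      \Diamond \neg \Diamond p holds at w0, so \Diamond \Diamond \neg \Diamond p is true at w1.
Satisfying worlds: {w0, w1, w2, w3, w4}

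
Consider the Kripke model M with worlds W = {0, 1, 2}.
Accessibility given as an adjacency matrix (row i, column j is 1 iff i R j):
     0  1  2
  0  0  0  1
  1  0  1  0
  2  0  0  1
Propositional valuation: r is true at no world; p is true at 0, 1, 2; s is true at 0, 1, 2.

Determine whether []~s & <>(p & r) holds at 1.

No

Recall that []ψ holds at a world iff ψ holds at every accessible world, and <>ψ holds iff ψ holds at some accessible world.
At 1: []~s is false, <>(p & r) is false, so []~s & <>(p & r) is false.
  At 1: []~s requires ~s at every successor {1}.
    ~s fails at 1, so []~s is false at 1.
  At 1: <>(p & r) requires p & r at some successor in {1}.
    At 1: p & r is false.
  So <>(p & r) is false at 1.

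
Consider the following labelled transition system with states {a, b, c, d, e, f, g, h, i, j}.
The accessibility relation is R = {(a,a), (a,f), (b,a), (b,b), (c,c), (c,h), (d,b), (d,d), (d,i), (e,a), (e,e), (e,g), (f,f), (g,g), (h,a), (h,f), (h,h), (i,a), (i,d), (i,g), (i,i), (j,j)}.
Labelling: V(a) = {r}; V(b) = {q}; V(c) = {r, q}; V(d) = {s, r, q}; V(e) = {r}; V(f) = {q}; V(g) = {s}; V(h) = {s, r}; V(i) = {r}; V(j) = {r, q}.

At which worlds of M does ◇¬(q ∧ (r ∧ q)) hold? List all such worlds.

a, b, c, d, e, f, g, h, i

Let φ = ◇¬(q ∧ (r ∧ q)). Evaluate φ at each world:
  a (successors {a, f}): φ is true.
  b (successors {a, b}): φ is true.
  c (successors {c, h}): φ is true.
  d (successors {b, d, i}): φ is true.
  e (successors {a, e, g}): φ is true.
  f (successors {f}): φ is true.
  g (successors {g}): φ is true.
  h (successors {a, f, h}): φ is true.
  i (successors {a, d, g, i}): φ is true.
  j (successors {j}): φ is false.
For instance, at d:
  At d: ◇¬(q ∧ (r ∧ q)) requires ¬(q ∧ (r ∧ q)) at some successor in {b, d, i}.
    ¬(q ∧ (r ∧ q)) holds at b, so ◇¬(q ∧ (r ∧ q)) is true at d.
Satisfying worlds: {a, b, c, d, e, f, g, h, i}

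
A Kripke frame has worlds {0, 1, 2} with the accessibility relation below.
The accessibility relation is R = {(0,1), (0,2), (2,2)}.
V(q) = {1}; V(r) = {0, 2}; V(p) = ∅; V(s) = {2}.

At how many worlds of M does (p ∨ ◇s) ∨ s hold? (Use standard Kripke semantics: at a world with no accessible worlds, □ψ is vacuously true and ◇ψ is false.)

2

Recall that ◇ψ holds at a world iff ψ holds at some accessible world.
Let φ = (p ∨ ◇s) ∨ s. Evaluate φ at each world:
  0 (successors {1, 2}): φ is true.
  1 (successors ∅): φ is false.
  2 (successors {2}): φ is true.
For instance, at 0:
  At 0: p ∨ ◇s is true, s is false, so (p ∨ ◇s) ∨ s is true.
    At 0: p is false, ◇s is true, so p ∨ ◇s is true.
      At 0: ◇s requires s at some successor in {1, 2}.
        s holds at 2, so ◇s is true at 0.
Satisfying worlds: {0, 2}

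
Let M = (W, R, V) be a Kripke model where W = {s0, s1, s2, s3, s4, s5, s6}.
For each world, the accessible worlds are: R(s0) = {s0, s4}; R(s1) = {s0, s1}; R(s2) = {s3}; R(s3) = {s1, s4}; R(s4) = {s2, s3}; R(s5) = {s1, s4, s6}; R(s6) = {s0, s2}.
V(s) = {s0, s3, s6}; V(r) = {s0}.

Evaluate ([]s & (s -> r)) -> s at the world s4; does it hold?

At s4: []s & (s -> r) is false, s is false, so ([]s & (s -> r)) -> s is true.
  At s4: []s is false, s -> r is true, so []s & (s -> r) is false.
    At s4: []s requires s at every successor {s2, s3}.
      s fails at s2, so []s is false at s4.

Yes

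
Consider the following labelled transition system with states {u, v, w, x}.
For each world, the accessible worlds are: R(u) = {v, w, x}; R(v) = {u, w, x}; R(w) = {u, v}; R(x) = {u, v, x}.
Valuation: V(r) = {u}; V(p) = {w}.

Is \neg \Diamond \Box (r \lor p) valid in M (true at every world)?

Yes

Recall that \Box ψ holds at a world iff ψ holds at every accessible world, and \Diamond ψ holds iff ψ holds at some accessible world.
Let φ = \neg \Diamond \Box (r \lor p). Evaluate φ at each world:
  u (successors {v, w, x}): φ is true.
  v (successors {u, w, x}): φ is true.
  w (successors {u, v}): φ is true.
  x (successors {u, v, x}): φ is true.
For instance, at w:
  At w: \Diamond \Box (r \lor p) is false, so \neg \Diamond \Box (r \lor p) is true.
    At w: \Diamond \Box (r \lor p) requires \Box (r \lor p) at some successor in {u, v}.
      At u: \Box (r \lor p) is false.
      At v: \Box (r \lor p) is false.
    So \Diamond \Box (r \lor p) is false at w.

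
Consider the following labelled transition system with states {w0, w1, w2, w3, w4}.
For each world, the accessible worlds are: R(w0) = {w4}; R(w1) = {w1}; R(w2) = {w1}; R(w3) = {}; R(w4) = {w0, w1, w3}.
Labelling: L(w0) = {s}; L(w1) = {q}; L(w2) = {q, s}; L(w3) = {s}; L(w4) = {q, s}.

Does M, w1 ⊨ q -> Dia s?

No

At w1: q is true, Dia s is false, so q -> Dia s is false.
  At w1: Dia s requires s at some successor in {w1}.
    At w1: s is false.
  So Dia s is false at w1.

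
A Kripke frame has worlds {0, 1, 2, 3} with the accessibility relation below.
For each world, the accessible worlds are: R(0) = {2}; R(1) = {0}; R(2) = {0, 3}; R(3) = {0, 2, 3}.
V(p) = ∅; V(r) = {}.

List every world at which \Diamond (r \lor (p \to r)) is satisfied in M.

Let φ = \Diamond (r \lor (p \to r)). Evaluate φ at each world:
  0 (successors {2}): φ is true.
  1 (successors {0}): φ is true.
  2 (successors {0, 3}): φ is true.
  3 (successors {0, 2, 3}): φ is true.
For instance, at 0:
  At 0: \Diamond (r \lor (p \to r)) requires r \lor (p \to r) at some successor in {2}.
    r \lor (p \to r) holds at 2, so \Diamond (r \lor (p \to r)) is true at 0.
Satisfying worlds: {0, 1, 2, 3}

0, 1, 2, 3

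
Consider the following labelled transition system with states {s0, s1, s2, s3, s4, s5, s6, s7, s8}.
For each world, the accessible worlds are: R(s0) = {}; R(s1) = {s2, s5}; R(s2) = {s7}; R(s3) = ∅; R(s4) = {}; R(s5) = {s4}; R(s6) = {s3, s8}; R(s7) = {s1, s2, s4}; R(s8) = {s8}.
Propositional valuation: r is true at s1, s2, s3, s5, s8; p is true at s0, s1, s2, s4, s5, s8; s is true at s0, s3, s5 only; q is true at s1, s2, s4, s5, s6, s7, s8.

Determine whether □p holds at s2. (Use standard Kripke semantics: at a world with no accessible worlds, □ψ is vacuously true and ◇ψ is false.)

At s2: □p requires p at every successor {s7}.
  p fails at s7, so □p is false at s2.

No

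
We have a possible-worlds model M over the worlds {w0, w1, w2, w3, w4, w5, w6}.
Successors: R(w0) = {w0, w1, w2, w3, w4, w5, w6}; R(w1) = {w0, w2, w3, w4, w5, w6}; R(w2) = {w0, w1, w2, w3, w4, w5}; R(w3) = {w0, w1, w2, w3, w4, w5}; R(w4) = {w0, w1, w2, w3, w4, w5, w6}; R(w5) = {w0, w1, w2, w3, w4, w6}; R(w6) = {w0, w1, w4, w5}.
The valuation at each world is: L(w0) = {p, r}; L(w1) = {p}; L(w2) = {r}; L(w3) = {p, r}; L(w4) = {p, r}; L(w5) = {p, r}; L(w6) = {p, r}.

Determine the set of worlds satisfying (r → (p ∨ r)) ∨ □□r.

w0, w1, w2, w3, w4, w5, w6

Recall that □ψ holds at a world iff ψ holds at every accessible world, and ◇ψ holds iff ψ holds at some accessible world.
Let φ = (r → (p ∨ r)) ∨ □□r. Evaluate φ at each world:
  w0 (successors {w0, w1, w2, w3, w4, w5, w6}): φ is true.
  w1 (successors {w0, w2, w3, w4, w5, w6}): φ is true.
  w2 (successors {w0, w1, w2, w3, w4, w5}): φ is true.
  w3 (successors {w0, w1, w2, w3, w4, w5}): φ is true.
  w4 (successors {w0, w1, w2, w3, w4, w5, w6}): φ is true.
  w5 (successors {w0, w1, w2, w3, w4, w6}): φ is true.
  w6 (successors {w0, w1, w4, w5}): φ is true.
For instance, at w6:
  At w6: r → (p ∨ r) is true, □□r is false, so (r → (p ∨ r)) ∨ □□r is true.
    At w6: □□r requires □r at every successor {w0, w1, w4, w5}.
      □r fails at w0, so □□r is false at w6.
Satisfying worlds: {w0, w1, w2, w3, w4, w5, w6}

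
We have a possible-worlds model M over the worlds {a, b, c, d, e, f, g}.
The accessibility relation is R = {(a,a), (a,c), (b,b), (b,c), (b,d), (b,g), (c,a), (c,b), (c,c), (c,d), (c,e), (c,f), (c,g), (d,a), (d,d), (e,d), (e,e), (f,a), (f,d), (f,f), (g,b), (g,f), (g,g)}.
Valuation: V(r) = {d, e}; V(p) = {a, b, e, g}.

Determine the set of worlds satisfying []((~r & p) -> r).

e

Let φ = []((~r & p) -> r). Evaluate φ at each world:
  a (successors {a, c}): φ is false.
  b (successors {b, c, d, g}): φ is false.
  c (successors {a, b, c, d, e, f, g}): φ is false.
  d (successors {a, d}): φ is false.
  e (successors {d, e}): φ is true.
  f (successors {a, d, f}): φ is false.
  g (successors {b, f, g}): φ is false.
For instance, at c:
  At c: []((~r & p) -> r) requires (~r & p) -> r at every successor {a, b, c, d, e, f, g}.
    (~r & p) -> r fails at a, so []((~r & p) -> r) is false at c.
Satisfying worlds: {e}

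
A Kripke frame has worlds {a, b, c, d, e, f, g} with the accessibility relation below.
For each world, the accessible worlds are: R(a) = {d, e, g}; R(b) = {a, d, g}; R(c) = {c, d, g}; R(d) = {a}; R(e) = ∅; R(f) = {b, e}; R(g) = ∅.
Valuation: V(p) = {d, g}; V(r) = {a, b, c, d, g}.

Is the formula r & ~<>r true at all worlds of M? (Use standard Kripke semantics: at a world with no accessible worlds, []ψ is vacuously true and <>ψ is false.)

No

Let φ = r & ~<>r. Evaluate φ at each world:
  a (successors {d, e, g}): φ is false.
  b (successors {a, d, g}): φ is false.
  c (successors {c, d, g}): φ is false.
  d (successors {a}): φ is false.
  e (successors ∅): φ is false.
  f (successors {b, e}): φ is false.
  g (successors ∅): φ is true.
Detail at a (counterexample):
  At a: r is true, ~<>r is false, so r & ~<>r is false.
    At a: <>r is true, so ~<>r is false.
      At a: <>r requires r at some successor in {d, e, g}.
        r holds at d, so <>r is true at a.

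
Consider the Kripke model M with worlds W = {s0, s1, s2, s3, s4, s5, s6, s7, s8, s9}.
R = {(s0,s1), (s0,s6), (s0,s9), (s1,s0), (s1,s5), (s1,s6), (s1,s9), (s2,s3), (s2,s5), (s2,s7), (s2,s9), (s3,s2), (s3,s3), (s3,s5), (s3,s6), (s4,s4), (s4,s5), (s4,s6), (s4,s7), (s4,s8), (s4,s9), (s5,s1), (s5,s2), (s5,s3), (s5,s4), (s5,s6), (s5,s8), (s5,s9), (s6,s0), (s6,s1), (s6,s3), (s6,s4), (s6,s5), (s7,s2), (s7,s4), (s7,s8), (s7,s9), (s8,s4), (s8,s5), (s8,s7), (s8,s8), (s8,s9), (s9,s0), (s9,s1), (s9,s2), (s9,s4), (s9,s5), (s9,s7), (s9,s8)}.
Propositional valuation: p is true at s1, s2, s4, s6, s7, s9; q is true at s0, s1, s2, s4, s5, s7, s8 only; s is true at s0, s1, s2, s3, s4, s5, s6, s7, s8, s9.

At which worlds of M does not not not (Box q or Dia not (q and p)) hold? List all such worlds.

none

Let φ = not not not (Box q or Dia not (q and p)). Evaluate φ at each world:
  s0 (successors {s1, s6, s9}): φ is false.
  s1 (successors {s0, s5, s6, s9}): φ is false.
  s2 (successors {s3, s5, s7, s9}): φ is false.
  s3 (successors {s2, s3, s5, s6}): φ is false.
  s4 (successors {s4, s5, s6, s7, s8, s9}): φ is false.
  s5 (successors {s1, s2, s3, s4, s6, s8, s9}): φ is false.
  s6 (successors {s0, s1, s3, s4, s5}): φ is false.
  s7 (successors {s2, s4, s8, s9}): φ is false.
  s8 (successors {s4, s5, s7, s8, s9}): φ is false.
  s9 (successors {s0, s1, s2, s4, s5, s7, s8}): φ is false.
For instance, at s9:
  At s9: not not (Box q or Dia not (q and p)) is true, so not not not (Box q or Dia not (q and p)) is false.
    At s9: not (Box q or Dia not (q and p)) is false, so not not (Box q or Dia not (q and p)) is true.
      At s9: Box q or Dia not (q and p) is true, so not (Box q or Dia not (q and p)) is false.
Satisfying worlds: none.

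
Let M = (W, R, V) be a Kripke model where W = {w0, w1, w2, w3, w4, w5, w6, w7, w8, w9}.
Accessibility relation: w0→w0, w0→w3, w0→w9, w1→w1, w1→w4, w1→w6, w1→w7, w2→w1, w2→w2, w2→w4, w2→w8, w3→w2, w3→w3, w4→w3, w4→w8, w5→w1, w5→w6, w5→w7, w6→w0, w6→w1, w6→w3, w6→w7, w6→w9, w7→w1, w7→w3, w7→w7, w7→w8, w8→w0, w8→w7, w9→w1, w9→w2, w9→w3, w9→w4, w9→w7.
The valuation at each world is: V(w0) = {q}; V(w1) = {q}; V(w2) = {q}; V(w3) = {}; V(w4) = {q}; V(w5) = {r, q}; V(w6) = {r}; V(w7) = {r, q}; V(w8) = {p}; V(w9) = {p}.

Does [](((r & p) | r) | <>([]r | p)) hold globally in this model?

No

Let φ = [](((r & p) | r) | <>([]r | p)). Evaluate φ at each world:
  w0 (successors {w0, w3, w9}): φ is false.
  w1 (successors {w1, w4, w6, w7}): φ is false.
  w2 (successors {w1, w2, w4, w8}): φ is false.
  w3 (successors {w2, w3}): φ is false.
  w4 (successors {w3, w8}): φ is false.
  w5 (successors {w1, w6, w7}): φ is false.
  w6 (successors {w0, w1, w3, w7, w9}): φ is false.
  w7 (successors {w1, w3, w7, w8}): φ is false.
  w8 (successors {w0, w7}): φ is true.
  w9 (successors {w1, w2, w3, w4, w7}): φ is false.
Detail at w0 (counterexample):
  At w0: [](((r & p) | r) | <>([]r | p)) requires ((r & p) | r) | <>([]r | p) at every successor {w0, w3, w9}.
    ((r & p) | r) | <>([]r | p) fails at w3, so [](((r & p) | r) | <>([]r | p)) is false at w0.
      At w3: (r & p) | r is false, <>([]r | p) is false, so ((r & p) | r) | <>([]r | p) is false.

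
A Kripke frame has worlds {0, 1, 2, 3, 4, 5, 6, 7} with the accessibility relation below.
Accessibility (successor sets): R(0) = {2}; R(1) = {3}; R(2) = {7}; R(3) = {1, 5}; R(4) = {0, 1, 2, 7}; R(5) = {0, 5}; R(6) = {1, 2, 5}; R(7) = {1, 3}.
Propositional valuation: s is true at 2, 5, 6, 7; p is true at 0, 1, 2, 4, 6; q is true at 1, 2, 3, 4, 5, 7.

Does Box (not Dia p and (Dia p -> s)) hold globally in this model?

Recall that Box ψ holds at a world iff ψ holds at every accessible world, and Dia ψ holds iff ψ holds at some accessible world.
Let φ = Box (not Dia p and (Dia p -> s)). Evaluate φ at each world:
  0 (successors {2}): φ is true.
  1 (successors {3}): φ is false.
  2 (successors {7}): φ is false.
  3 (successors {1, 5}): φ is false.
  4 (successors {0, 1, 2, 7}): φ is false.
  5 (successors {0, 5}): φ is false.
  6 (successors {1, 2, 5}): φ is false.
  7 (successors {1, 3}): φ is false.
Detail at 1 (counterexample):
  At 1: Box (not Dia p and (Dia p -> s)) requires not Dia p and (Dia p -> s) at every successor {3}.
    not Dia p and (Dia p -> s) fails at 3, so Box (not Dia p and (Dia p -> s)) is false at 1.
      At 3: not Dia p is false, Dia p -> s is false, so not Dia p and (Dia p -> s) is false.

No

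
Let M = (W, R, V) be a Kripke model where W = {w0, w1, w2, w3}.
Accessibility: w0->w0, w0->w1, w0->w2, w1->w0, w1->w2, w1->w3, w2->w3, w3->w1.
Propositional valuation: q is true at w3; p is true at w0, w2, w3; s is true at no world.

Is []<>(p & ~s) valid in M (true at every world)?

Let φ = []<>(p & ~s). Evaluate φ at each world:
  w0 (successors {w0, w1, w2}): φ is true.
  w1 (successors {w0, w2, w3}): φ is false.
  w2 (successors {w3}): φ is false.
  w3 (successors {w1}): φ is true.
Detail at w1 (counterexample):
  At w1: []<>(p & ~s) requires <>(p & ~s) at every successor {w0, w2, w3}.
    <>(p & ~s) fails at w3, so []<>(p & ~s) is false at w1.
      At w3: <>(p & ~s) requires p & ~s at some successor in {w1}.
        At w1: p & ~s is false.
      So <>(p & ~s) is false at w3.

No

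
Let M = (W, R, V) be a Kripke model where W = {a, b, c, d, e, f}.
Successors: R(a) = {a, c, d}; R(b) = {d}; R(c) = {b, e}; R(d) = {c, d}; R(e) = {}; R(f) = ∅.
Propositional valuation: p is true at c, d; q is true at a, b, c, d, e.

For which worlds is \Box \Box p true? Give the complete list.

Let φ = \Box \Box p. Evaluate φ at each world:
  a (successors {a, c, d}): φ is false.
  b (successors {d}): φ is true.
  c (successors {b, e}): φ is true.
  d (successors {c, d}): φ is false.
  e (successors ∅): φ is true.
  f (successors ∅): φ is true.
For instance, at a:
  At a: \Box \Box p requires \Box p at every successor {a, c, d}.
    \Box p fails at a, so \Box \Box p is false at a.
      At a: \Box p requires p at every successor {a, c, d}.
        p fails at a, so \Box p is false at a.
Satisfying worlds: {b, c, e, f}

b, c, e, f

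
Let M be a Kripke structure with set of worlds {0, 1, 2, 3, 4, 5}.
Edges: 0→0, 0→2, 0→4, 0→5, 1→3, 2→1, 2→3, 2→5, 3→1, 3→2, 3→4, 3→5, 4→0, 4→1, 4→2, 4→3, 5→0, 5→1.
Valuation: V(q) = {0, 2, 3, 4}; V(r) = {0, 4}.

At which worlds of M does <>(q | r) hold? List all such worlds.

0, 1, 2, 3, 4, 5

Let φ = <>(q | r). Evaluate φ at each world:
  0 (successors {0, 2, 4, 5}): φ is true.
  1 (successors {3}): φ is true.
  2 (successors {1, 3, 5}): φ is true.
  3 (successors {1, 2, 4, 5}): φ is true.
  4 (successors {0, 1, 2, 3}): φ is true.
  5 (successors {0, 1}): φ is true.
For instance, at 4:
  At 4: <>(q | r) requires q | r at some successor in {0, 1, 2, 3}.
    q | r holds at 0, so <>(q | r) is true at 4.
Satisfying worlds: {0, 1, 2, 3, 4, 5}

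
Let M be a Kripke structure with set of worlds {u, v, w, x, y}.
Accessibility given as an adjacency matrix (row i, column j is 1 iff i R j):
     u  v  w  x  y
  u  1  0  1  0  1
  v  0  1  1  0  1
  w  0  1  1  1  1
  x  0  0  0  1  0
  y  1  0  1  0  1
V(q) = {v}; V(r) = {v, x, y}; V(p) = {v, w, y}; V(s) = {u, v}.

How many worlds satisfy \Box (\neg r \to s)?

Let φ = \Box (\neg r \to s). Evaluate φ at each world:
  u (successors {u, w, y}): φ is false.
  v (successors {v, w, y}): φ is false.
  w (successors {v, w, x, y}): φ is false.
  x (successors {x}): φ is true.
  y (successors {u, w, y}): φ is false.
For instance, at x:
  At x: \Box (\neg r \to s) requires \neg r \to s at every successor {x}.
    At x: \neg r \to s is true.
  So \Box (\neg r \to s) is true at x.
Satisfying worlds: {x}

1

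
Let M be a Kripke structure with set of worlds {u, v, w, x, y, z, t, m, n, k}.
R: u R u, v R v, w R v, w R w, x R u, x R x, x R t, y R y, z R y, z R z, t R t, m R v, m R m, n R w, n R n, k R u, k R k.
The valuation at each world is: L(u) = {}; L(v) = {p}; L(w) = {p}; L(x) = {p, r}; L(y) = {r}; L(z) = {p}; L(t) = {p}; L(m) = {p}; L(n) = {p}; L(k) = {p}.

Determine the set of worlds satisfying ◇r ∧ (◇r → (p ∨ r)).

x, y, z

Recall that ◇ψ holds at a world iff ψ holds at some accessible world.
Let φ = ◇r ∧ (◇r → (p ∨ r)). Evaluate φ at each world:
  u (successors {u}): φ is false.
  v (successors {v}): φ is false.
  w (successors {v, w}): φ is false.
  x (successors {u, x, t}): φ is true.
  y (successors {y}): φ is true.
  z (successors {y, z}): φ is true.
  t (successors {t}): φ is false.
  m (successors {v, m}): φ is false.
  n (successors {w, n}): φ is false.
  k (successors {u, k}): φ is false.
For instance, at u:
  At u: ◇r is false, ◇r → (p ∨ r) is true, so ◇r ∧ (◇r → (p ∨ r)) is false.
    At u: ◇r requires r at some successor in {u}.
      At u: r is false.
    So ◇r is false at u.
    At u: ◇r is false, p ∨ r is false, so ◇r → (p ∨ r) is true.
      At u: ◇r requires r at some successor in {u}.
        At u: r is false.
      So ◇r is false at u.
Satisfying worlds: {x, y, z}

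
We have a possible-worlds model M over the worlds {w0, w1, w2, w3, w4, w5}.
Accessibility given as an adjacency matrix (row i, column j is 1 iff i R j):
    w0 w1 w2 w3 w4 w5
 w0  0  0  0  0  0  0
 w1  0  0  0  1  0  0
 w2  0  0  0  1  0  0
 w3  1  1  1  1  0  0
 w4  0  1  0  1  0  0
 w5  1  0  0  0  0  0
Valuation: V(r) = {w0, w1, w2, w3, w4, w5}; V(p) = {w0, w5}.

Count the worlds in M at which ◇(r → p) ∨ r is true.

Let φ = ◇(r → p) ∨ r. Evaluate φ at each world:
  w0 (successors ∅): φ is true.
  w1 (successors {w3}): φ is true.
  w2 (successors {w3}): φ is true.
  w3 (successors {w0, w1, w2, w3}): φ is true.
  w4 (successors {w1, w3}): φ is true.
  w5 (successors {w0}): φ is true.
For instance, at w5:
  At w5: ◇(r → p) is true, r is true, so ◇(r → p) ∨ r is true.
    At w5: ◇(r → p) requires r → p at some successor in {w0}.
      r → p holds at w0, so ◇(r → p) is true at w5.
Satisfying worlds: {w0, w1, w2, w3, w4, w5}

6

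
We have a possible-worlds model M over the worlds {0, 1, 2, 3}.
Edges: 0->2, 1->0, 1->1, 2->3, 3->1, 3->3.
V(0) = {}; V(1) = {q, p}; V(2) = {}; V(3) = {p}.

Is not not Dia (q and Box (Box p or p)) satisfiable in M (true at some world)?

Recall that Box ψ holds at a world iff ψ holds at every accessible world, and Dia ψ holds iff ψ holds at some accessible world.
Let φ = not not Dia (q and Box (Box p or p)). Evaluate φ at each world:
  0 (successors {2}): φ is false.
  1 (successors {0, 1}): φ is false.
  2 (successors {3}): φ is false.
  3 (successors {1, 3}): φ is false.
For instance, at 3:
  At 3: not Dia (q and Box (Box p or p)) is true, so not not Dia (q and Box (Box p or p)) is false.
    At 3: Dia (q and Box (Box p or p)) is false, so not Dia (q and Box (Box p or p)) is true.
      At 3: Dia (q and Box (Box p or p)) requires q and Box (Box p or p) at some successor in {1, 3}.
        At 1: q and Box (Box p or p) is false.
        At 3: q and Box (Box p or p) is false.
      So Dia (q and Box (Box p or p)) is false at 3.

No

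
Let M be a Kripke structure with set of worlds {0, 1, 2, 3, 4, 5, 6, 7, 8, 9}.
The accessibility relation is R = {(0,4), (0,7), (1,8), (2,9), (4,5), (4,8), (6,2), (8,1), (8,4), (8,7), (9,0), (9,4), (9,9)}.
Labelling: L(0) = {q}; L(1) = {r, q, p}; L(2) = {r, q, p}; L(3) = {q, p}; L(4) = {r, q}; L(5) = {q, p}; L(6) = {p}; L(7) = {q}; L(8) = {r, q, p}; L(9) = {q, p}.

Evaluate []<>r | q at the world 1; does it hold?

At 1: []<>r is true, q is true, so []<>r | q is true.
  At 1: []<>r requires <>r at every successor {8}.
      At 8: <>r requires r at some successor in {1, 4, 7}.
        r holds at 1, so <>r is true at 8.
  So []<>r is true at 1.

Yes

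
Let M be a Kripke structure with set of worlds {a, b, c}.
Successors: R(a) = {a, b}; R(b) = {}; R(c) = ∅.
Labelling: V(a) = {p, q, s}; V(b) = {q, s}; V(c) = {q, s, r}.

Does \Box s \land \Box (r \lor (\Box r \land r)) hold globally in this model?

No

Let φ = \Box s \land \Box (r \lor (\Box r \land r)). Evaluate φ at each world:
  a (successors {a, b}): φ is false.
  b (successors ∅): φ is true.
  c (successors ∅): φ is true.
Detail at a (counterexample):
  At a: \Box s is true, \Box (r \lor (\Box r \land r)) is false, so \Box s \land \Box (r \lor (\Box r \land r)) is false.
    At a: \Box s requires s at every successor {a, b}.
      At a: s is true.
      At b: s is true.
    So \Box s is true at a.
    At a: \Box (r \lor (\Box r \land r)) requires r \lor (\Box r \land r) at every successor {a, b}.
      r \lor (\Box r \land r) fails at a, so \Box (r \lor (\Box r \land r)) is false at a.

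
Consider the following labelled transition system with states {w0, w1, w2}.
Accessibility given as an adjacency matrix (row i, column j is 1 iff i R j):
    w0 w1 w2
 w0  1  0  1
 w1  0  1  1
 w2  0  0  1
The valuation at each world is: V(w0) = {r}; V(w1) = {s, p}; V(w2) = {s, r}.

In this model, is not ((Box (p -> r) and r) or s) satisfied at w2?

At w2: (Box (p -> r) and r) or s is true, so not ((Box (p -> r) and r) or s) is false.
  At w2: Box (p -> r) and r is true, s is true, so (Box (p -> r) and r) or s is true.
    At w2: Box (p -> r) is true, r is true, so Box (p -> r) and r is true.
      At w2: Box (p -> r) requires p -> r at every successor {w2}.
        At w2: p -> r is true.
      So Box (p -> r) is true at w2.

No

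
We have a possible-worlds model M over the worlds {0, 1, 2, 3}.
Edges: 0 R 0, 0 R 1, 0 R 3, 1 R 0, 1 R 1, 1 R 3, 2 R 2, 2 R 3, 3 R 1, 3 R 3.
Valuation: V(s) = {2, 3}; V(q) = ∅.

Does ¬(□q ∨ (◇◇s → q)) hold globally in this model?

Let φ = ¬(□q ∨ (◇◇s → q)). Evaluate φ at each world:
  0 (successors {0, 1, 3}): φ is true.
  1 (successors {0, 1, 3}): φ is true.
  2 (successors {2, 3}): φ is true.
  3 (successors {1, 3}): φ is true.
For instance, at 2:
  At 2: □q ∨ (◇◇s → q) is false, so ¬(□q ∨ (◇◇s → q)) is true.
    At 2: □q is false, ◇◇s → q is false, so □q ∨ (◇◇s → q) is false.
      At 2: □q requires q at every successor {2, 3}.
        q fails at 2, so □q is false at 2.
      At 2: ◇◇s is true, q is false, so ◇◇s → q is false.

Yes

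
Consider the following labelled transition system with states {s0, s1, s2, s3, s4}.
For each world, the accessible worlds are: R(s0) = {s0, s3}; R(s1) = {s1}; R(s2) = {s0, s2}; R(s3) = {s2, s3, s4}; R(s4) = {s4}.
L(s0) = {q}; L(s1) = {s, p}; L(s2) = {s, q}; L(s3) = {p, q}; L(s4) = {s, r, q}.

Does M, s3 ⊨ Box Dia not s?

Recall that Box ψ holds at a world iff ψ holds at every accessible world, and Dia ψ holds iff ψ holds at some accessible world.
At s3: Box Dia not s requires Dia not s at every successor {s2, s3, s4}.
  Dia not s fails at s4, so Box Dia not s is false at s3.
    At s4: Dia not s requires not s at some successor in {s4}.
      At s4: not s is false.
    So Dia not s is false at s4.

No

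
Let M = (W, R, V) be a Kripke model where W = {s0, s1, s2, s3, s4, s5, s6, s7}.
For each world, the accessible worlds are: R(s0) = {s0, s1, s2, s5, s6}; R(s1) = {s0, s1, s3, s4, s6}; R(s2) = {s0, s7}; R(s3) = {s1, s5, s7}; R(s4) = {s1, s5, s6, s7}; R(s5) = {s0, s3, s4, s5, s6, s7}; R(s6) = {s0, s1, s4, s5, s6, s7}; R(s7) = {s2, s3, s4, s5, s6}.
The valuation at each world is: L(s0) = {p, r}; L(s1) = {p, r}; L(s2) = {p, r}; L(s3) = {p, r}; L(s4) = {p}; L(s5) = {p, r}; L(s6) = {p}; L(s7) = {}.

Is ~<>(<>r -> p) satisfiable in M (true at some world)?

No

Recall that <>ψ holds at a world iff ψ holds at some accessible world.
Let φ = ~<>(<>r -> p). Evaluate φ at each world:
  s0 (successors {s0, s1, s2, s5, s6}): φ is false.
  s1 (successors {s0, s1, s3, s4, s6}): φ is false.
  s2 (successors {s0, s7}): φ is false.
  s3 (successors {s1, s5, s7}): φ is false.
  s4 (successors {s1, s5, s6, s7}): φ is false.
  s5 (successors {s0, s3, s4, s5, s6, s7}): φ is false.
  s6 (successors {s0, s1, s4, s5, s6, s7}): φ is false.
  s7 (successors {s2, s3, s4, s5, s6}): φ is false.
For instance, at s2:
  At s2: <>(<>r -> p) is true, so ~<>(<>r -> p) is false.
    At s2: <>(<>r -> p) requires <>r -> p at some successor in {s0, s7}.
      <>r -> p holds at s0, so <>(<>r -> p) is true at s2.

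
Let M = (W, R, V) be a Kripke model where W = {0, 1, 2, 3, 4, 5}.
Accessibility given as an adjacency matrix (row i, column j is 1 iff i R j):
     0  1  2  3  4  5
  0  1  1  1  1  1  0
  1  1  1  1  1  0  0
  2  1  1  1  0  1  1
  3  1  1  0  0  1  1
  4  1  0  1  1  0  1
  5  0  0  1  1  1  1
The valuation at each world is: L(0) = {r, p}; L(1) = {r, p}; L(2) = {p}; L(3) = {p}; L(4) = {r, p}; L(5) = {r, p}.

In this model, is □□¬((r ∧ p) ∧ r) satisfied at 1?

At 1: □□¬((r ∧ p) ∧ r) requires □¬((r ∧ p) ∧ r) at every successor {0, 1, 2, 3}.
  □¬((r ∧ p) ∧ r) fails at 0, so □□¬((r ∧ p) ∧ r) is false at 1.
    At 0: □¬((r ∧ p) ∧ r) requires ¬((r ∧ p) ∧ r) at every successor {0, 1, 2, 3, 4}.
      ¬((r ∧ p) ∧ r) fails at 0, so □¬((r ∧ p) ∧ r) is false at 0.

No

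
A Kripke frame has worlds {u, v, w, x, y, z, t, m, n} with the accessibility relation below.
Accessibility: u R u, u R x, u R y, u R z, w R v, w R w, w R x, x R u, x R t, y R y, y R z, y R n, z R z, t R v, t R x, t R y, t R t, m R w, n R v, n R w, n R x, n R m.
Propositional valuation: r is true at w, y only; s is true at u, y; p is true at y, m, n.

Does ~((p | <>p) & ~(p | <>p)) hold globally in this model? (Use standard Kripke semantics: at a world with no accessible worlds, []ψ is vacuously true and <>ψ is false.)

Let φ = ~((p | <>p) & ~(p | <>p)). Evaluate φ at each world:
  u (successors {u, x, y, z}): φ is true.
  v (successors ∅): φ is true.
  w (successors {v, w, x}): φ is true.
  x (successors {u, t}): φ is true.
  y (successors {y, z, n}): φ is true.
  z (successors {z}): φ is true.
  t (successors {v, x, y, t}): φ is true.
  m (successors {w}): φ is true.
  n (successors {v, w, x, m}): φ is true.
For instance, at z:
  At z: (p | <>p) & ~(p | <>p) is false, so ~((p | <>p) & ~(p | <>p)) is true.
    At z: p | <>p is false, ~(p | <>p) is true, so (p | <>p) & ~(p | <>p) is false.
      At z: p is false, <>p is false, so p | <>p is false.
      At z: p | <>p is false, so ~(p | <>p) is true.

Yes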